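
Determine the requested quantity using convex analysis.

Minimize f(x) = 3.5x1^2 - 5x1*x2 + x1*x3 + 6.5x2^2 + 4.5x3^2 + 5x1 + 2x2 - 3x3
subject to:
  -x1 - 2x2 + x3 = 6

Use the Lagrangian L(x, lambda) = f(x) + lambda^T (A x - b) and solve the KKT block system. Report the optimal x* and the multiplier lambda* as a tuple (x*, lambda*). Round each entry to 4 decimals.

Form the Lagrangian:
  L(x, lambda) = (1/2) x^T Q x + c^T x + lambda^T (A x - b)
Stationarity (grad_x L = 0): Q x + c + A^T lambda = 0.
Primal feasibility: A x = b.

This gives the KKT block system:
  [ Q   A^T ] [ x     ]   [-c ]
  [ A    0  ] [ lambda ] = [ b ]

Solving the linear system:
  x*      = (-2.2496, -1.4338, 0.8828)
  lambda* = (-2.6956)
  f(x*)   = -0.2953

x* = (-2.2496, -1.4338, 0.8828), lambda* = (-2.6956)


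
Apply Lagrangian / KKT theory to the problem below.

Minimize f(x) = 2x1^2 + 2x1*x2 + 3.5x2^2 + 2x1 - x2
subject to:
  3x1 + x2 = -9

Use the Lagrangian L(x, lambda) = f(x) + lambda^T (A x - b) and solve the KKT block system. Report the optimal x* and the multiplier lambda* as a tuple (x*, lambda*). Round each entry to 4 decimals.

Form the Lagrangian:
  L(x, lambda) = (1/2) x^T Q x + c^T x + lambda^T (A x - b)
Stationarity (grad_x L = 0): Q x + c + A^T lambda = 0.
Primal feasibility: A x = b.

This gives the KKT block system:
  [ Q   A^T ] [ x     ]   [-c ]
  [ A    0  ] [ lambda ] = [ b ]

Solving the linear system:
  x*      = (-3.2, 0.6)
  lambda* = (3.2)
  f(x*)   = 10.9

x* = (-3.2, 0.6), lambda* = (3.2)


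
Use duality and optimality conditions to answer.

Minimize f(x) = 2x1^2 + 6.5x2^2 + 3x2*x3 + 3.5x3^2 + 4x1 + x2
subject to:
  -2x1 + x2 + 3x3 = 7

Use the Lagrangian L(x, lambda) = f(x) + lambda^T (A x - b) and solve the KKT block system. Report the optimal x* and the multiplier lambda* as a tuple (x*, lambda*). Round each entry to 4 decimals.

Form the Lagrangian:
  L(x, lambda) = (1/2) x^T Q x + c^T x + lambda^T (A x - b)
Stationarity (grad_x L = 0): Q x + c + A^T lambda = 0.
Primal feasibility: A x = b.

This gives the KKT block system:
  [ Q   A^T ] [ x     ]   [-c ]
  [ A    0  ] [ lambda ] = [ b ]

Solving the linear system:
  x*      = (-2.0851, -0.1383, 0.9894)
  lambda* = (-2.1702)
  f(x*)   = 3.3564

x* = (-2.0851, -0.1383, 0.9894), lambda* = (-2.1702)


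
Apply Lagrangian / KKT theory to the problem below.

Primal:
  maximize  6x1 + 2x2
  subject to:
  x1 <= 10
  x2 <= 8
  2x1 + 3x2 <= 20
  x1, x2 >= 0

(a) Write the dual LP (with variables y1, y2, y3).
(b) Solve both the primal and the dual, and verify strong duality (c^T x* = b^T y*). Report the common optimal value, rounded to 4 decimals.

The standard primal-dual pair for 'max c^T x s.t. A x <= b, x >= 0' is:
  Dual:  min b^T y  s.t.  A^T y >= c,  y >= 0.

So the dual LP is:
  minimize  10y1 + 8y2 + 20y3
  subject to:
    y1 + 2y3 >= 6
    y2 + 3y3 >= 2
    y1, y2, y3 >= 0

Solving the primal: x* = (10, 0).
  primal value c^T x* = 60.
Solving the dual: y* = (4.6667, 0, 0.6667).
  dual value b^T y* = 60.
Strong duality: c^T x* = b^T y*. Confirmed.

60


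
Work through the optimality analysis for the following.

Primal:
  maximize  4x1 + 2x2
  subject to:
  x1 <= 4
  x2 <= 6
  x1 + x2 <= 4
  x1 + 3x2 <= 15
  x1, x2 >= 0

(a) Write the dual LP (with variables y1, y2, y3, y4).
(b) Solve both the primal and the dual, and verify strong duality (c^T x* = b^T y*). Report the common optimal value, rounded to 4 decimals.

The standard primal-dual pair for 'max c^T x s.t. A x <= b, x >= 0' is:
  Dual:  min b^T y  s.t.  A^T y >= c,  y >= 0.

So the dual LP is:
  minimize  4y1 + 6y2 + 4y3 + 15y4
  subject to:
    y1 + y3 + y4 >= 4
    y2 + y3 + 3y4 >= 2
    y1, y2, y3, y4 >= 0

Solving the primal: x* = (4, 0).
  primal value c^T x* = 16.
Solving the dual: y* = (2, 0, 2, 0).
  dual value b^T y* = 16.
Strong duality: c^T x* = b^T y*. Confirmed.

16


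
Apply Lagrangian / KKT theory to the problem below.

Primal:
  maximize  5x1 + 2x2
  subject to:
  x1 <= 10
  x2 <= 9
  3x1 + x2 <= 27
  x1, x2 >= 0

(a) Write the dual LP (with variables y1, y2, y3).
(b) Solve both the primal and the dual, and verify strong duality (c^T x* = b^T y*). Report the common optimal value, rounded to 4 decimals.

The standard primal-dual pair for 'max c^T x s.t. A x <= b, x >= 0' is:
  Dual:  min b^T y  s.t.  A^T y >= c,  y >= 0.

So the dual LP is:
  minimize  10y1 + 9y2 + 27y3
  subject to:
    y1 + 3y3 >= 5
    y2 + y3 >= 2
    y1, y2, y3 >= 0

Solving the primal: x* = (6, 9).
  primal value c^T x* = 48.
Solving the dual: y* = (0, 0.3333, 1.6667).
  dual value b^T y* = 48.
Strong duality: c^T x* = b^T y*. Confirmed.

48


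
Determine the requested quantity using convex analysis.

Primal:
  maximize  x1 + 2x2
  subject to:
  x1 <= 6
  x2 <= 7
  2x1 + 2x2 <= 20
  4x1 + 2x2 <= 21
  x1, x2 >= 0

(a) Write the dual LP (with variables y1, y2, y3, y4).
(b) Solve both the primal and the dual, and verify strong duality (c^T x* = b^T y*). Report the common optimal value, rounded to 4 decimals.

The standard primal-dual pair for 'max c^T x s.t. A x <= b, x >= 0' is:
  Dual:  min b^T y  s.t.  A^T y >= c,  y >= 0.

So the dual LP is:
  minimize  6y1 + 7y2 + 20y3 + 21y4
  subject to:
    y1 + 2y3 + 4y4 >= 1
    y2 + 2y3 + 2y4 >= 2
    y1, y2, y3, y4 >= 0

Solving the primal: x* = (1.75, 7).
  primal value c^T x* = 15.75.
Solving the dual: y* = (0, 1.5, 0, 0.25).
  dual value b^T y* = 15.75.
Strong duality: c^T x* = b^T y*. Confirmed.

15.75


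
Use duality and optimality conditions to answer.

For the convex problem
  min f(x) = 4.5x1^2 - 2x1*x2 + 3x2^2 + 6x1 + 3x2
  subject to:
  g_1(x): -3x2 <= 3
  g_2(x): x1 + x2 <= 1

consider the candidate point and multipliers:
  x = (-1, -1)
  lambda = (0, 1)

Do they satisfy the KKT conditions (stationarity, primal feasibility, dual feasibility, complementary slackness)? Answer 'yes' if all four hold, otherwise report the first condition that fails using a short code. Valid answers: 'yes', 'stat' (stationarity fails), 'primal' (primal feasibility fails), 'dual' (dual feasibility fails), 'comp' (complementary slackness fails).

Gradient of f: grad f(x) = Q x + c = (-1, -1)
Constraint values g_i(x) = a_i^T x - b_i:
  g_1((-1, -1)) = 0
  g_2((-1, -1)) = -3
Stationarity residual: grad f(x) + sum_i lambda_i a_i = (0, 0)
  -> stationarity OK
Primal feasibility (all g_i <= 0): OK
Dual feasibility (all lambda_i >= 0): OK
Complementary slackness (lambda_i * g_i(x) = 0 for all i): FAILS

Verdict: the first failing condition is complementary_slackness -> comp.

comp


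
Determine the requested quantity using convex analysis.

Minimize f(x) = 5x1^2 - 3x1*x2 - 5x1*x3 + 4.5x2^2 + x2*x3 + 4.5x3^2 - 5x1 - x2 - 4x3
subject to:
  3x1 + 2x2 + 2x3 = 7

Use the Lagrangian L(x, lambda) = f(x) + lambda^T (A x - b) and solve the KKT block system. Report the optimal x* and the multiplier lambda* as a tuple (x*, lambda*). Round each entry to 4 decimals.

Form the Lagrangian:
  L(x, lambda) = (1/2) x^T Q x + c^T x + lambda^T (A x - b)
Stationarity (grad_x L = 0): Q x + c + A^T lambda = 0.
Primal feasibility: A x = b.

This gives the KKT block system:
  [ Q   A^T ] [ x     ]   [-c ]
  [ A    0  ] [ lambda ] = [ b ]

Solving the linear system:
  x*      = (1.2689, 0.4522, 1.1444)
  lambda* = (-0.2036)
  f(x*)   = -4.9747

x* = (1.2689, 0.4522, 1.1444), lambda* = (-0.2036)


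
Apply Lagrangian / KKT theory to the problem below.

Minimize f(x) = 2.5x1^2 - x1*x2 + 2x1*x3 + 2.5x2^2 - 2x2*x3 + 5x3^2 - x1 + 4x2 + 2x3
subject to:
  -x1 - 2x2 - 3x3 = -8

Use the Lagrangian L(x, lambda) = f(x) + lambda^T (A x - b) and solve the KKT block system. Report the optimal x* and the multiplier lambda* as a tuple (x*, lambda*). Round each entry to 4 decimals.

Form the Lagrangian:
  L(x, lambda) = (1/2) x^T Q x + c^T x + lambda^T (A x - b)
Stationarity (grad_x L = 0): Q x + c + A^T lambda = 0.
Primal feasibility: A x = b.

This gives the KKT block system:
  [ Q   A^T ] [ x     ]   [-c ]
  [ A    0  ] [ lambda ] = [ b ]

Solving the linear system:
  x*      = (0.9015, 1.6467, 1.2683)
  lambda* = (4.3977)
  f(x*)   = 21.7017

x* = (0.9015, 1.6467, 1.2683), lambda* = (4.3977)


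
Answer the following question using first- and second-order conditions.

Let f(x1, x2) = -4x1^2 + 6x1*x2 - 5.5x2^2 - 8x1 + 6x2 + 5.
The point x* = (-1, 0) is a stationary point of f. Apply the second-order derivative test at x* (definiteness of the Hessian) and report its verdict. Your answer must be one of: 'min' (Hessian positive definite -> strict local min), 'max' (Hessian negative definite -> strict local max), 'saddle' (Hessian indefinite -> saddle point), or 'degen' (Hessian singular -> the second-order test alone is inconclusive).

Compute the Hessian H = grad^2 f:
  H = [[-8, 6], [6, -11]]
Verify stationarity: grad f(x*) = H x* + g = (0, 0).
Eigenvalues of H: -15.6847, -3.3153.
Both eigenvalues < 0, so H is negative definite -> x* is a strict local max.

max


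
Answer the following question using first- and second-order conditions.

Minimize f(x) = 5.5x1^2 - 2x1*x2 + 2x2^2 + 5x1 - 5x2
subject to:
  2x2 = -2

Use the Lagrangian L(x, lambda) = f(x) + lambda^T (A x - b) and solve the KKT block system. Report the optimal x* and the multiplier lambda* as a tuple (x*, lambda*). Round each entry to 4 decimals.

Form the Lagrangian:
  L(x, lambda) = (1/2) x^T Q x + c^T x + lambda^T (A x - b)
Stationarity (grad_x L = 0): Q x + c + A^T lambda = 0.
Primal feasibility: A x = b.

This gives the KKT block system:
  [ Q   A^T ] [ x     ]   [-c ]
  [ A    0  ] [ lambda ] = [ b ]

Solving the linear system:
  x*      = (-0.6364, -1)
  lambda* = (3.8636)
  f(x*)   = 4.7727

x* = (-0.6364, -1), lambda* = (3.8636)


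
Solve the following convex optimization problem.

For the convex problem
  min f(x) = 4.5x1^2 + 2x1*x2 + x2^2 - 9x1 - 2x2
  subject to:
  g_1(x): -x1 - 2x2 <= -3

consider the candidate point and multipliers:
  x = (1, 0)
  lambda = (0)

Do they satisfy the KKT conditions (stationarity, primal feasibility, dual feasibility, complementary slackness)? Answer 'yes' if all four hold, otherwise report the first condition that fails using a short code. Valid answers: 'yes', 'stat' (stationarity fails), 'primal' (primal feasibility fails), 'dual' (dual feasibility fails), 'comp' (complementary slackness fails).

Gradient of f: grad f(x) = Q x + c = (0, 0)
Constraint values g_i(x) = a_i^T x - b_i:
  g_1((1, 0)) = 2
Stationarity residual: grad f(x) + sum_i lambda_i a_i = (0, 0)
  -> stationarity OK
Primal feasibility (all g_i <= 0): FAILS
Dual feasibility (all lambda_i >= 0): OK
Complementary slackness (lambda_i * g_i(x) = 0 for all i): OK

Verdict: the first failing condition is primal_feasibility -> primal.

primal


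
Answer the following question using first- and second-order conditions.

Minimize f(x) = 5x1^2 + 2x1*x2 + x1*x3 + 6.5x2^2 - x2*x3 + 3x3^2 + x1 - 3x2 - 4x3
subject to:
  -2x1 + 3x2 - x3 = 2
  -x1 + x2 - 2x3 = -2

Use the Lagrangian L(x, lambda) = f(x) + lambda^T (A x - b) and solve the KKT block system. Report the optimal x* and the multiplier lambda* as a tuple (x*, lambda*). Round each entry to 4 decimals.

Form the Lagrangian:
  L(x, lambda) = (1/2) x^T Q x + c^T x + lambda^T (A x - b)
Stationarity (grad_x L = 0): Q x + c + A^T lambda = 0.
Primal feasibility: A x = b.

This gives the KKT block system:
  [ Q   A^T ] [ x     ]   [-c ]
  [ A    0  ] [ lambda ] = [ b ]

Solving the linear system:
  x*      = (-0.6247, 0.8252, 1.7249)
  lambda* = (-2.8811, 3.8904)
  f(x*)   = 1.7716

x* = (-0.6247, 0.8252, 1.7249), lambda* = (-2.8811, 3.8904)


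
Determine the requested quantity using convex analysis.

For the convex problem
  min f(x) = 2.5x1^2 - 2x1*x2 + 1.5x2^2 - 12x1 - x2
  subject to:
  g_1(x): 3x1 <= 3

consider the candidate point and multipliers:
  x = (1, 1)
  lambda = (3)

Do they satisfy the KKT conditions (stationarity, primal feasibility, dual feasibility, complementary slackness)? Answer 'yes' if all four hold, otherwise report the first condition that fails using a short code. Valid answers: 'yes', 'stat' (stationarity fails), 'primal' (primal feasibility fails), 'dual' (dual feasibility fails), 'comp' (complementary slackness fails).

Gradient of f: grad f(x) = Q x + c = (-9, 0)
Constraint values g_i(x) = a_i^T x - b_i:
  g_1((1, 1)) = 0
Stationarity residual: grad f(x) + sum_i lambda_i a_i = (0, 0)
  -> stationarity OK
Primal feasibility (all g_i <= 0): OK
Dual feasibility (all lambda_i >= 0): OK
Complementary slackness (lambda_i * g_i(x) = 0 for all i): OK

Verdict: yes, KKT holds.

yes


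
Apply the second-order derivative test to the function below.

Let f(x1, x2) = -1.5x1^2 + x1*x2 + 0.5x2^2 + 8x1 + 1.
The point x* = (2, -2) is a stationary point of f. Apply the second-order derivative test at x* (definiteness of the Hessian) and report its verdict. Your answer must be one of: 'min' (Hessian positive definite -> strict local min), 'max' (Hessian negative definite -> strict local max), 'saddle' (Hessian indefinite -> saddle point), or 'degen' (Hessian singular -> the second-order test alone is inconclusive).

Compute the Hessian H = grad^2 f:
  H = [[-3, 1], [1, 1]]
Verify stationarity: grad f(x*) = H x* + g = (0, 0).
Eigenvalues of H: -3.2361, 1.2361.
Eigenvalues have mixed signs, so H is indefinite -> x* is a saddle point.

saddle


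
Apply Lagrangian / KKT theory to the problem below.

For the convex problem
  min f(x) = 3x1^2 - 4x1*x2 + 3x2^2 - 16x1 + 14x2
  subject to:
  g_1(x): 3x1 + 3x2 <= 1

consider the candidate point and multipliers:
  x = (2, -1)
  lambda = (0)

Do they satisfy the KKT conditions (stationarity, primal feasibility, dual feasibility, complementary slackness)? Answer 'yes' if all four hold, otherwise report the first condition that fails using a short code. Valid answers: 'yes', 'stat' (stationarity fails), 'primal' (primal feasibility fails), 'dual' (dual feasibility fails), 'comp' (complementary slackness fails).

Gradient of f: grad f(x) = Q x + c = (0, 0)
Constraint values g_i(x) = a_i^T x - b_i:
  g_1((2, -1)) = 2
Stationarity residual: grad f(x) + sum_i lambda_i a_i = (0, 0)
  -> stationarity OK
Primal feasibility (all g_i <= 0): FAILS
Dual feasibility (all lambda_i >= 0): OK
Complementary slackness (lambda_i * g_i(x) = 0 for all i): OK

Verdict: the first failing condition is primal_feasibility -> primal.

primal


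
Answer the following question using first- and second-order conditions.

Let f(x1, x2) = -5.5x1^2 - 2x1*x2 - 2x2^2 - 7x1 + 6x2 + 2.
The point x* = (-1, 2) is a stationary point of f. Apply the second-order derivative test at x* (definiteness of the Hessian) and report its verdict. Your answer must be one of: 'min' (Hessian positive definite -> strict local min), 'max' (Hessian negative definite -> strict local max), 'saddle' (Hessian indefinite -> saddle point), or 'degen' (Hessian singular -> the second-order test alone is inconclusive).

Compute the Hessian H = grad^2 f:
  H = [[-11, -2], [-2, -4]]
Verify stationarity: grad f(x*) = H x* + g = (0, 0).
Eigenvalues of H: -11.5311, -3.4689.
Both eigenvalues < 0, so H is negative definite -> x* is a strict local max.

max


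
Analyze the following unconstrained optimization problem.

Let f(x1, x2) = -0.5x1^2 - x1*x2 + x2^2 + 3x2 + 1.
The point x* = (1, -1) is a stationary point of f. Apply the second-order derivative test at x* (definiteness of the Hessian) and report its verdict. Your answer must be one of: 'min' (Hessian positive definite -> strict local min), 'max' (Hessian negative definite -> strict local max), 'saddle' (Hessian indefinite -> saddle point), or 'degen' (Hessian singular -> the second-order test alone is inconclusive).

Compute the Hessian H = grad^2 f:
  H = [[-1, -1], [-1, 2]]
Verify stationarity: grad f(x*) = H x* + g = (0, 0).
Eigenvalues of H: -1.3028, 2.3028.
Eigenvalues have mixed signs, so H is indefinite -> x* is a saddle point.

saddle


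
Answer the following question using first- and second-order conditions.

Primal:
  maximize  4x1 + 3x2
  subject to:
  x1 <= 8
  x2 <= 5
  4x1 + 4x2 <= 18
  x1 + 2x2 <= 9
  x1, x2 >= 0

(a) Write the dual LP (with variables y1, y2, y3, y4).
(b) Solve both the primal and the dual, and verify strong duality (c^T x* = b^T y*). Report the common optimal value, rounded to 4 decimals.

The standard primal-dual pair for 'max c^T x s.t. A x <= b, x >= 0' is:
  Dual:  min b^T y  s.t.  A^T y >= c,  y >= 0.

So the dual LP is:
  minimize  8y1 + 5y2 + 18y3 + 9y4
  subject to:
    y1 + 4y3 + y4 >= 4
    y2 + 4y3 + 2y4 >= 3
    y1, y2, y3, y4 >= 0

Solving the primal: x* = (4.5, 0).
  primal value c^T x* = 18.
Solving the dual: y* = (0, 0, 1, 0).
  dual value b^T y* = 18.
Strong duality: c^T x* = b^T y*. Confirmed.

18


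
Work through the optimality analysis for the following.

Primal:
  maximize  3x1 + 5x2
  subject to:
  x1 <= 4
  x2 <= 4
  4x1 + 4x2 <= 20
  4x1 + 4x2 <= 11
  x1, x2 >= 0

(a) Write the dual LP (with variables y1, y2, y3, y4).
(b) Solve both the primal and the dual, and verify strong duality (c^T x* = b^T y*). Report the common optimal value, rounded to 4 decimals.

The standard primal-dual pair for 'max c^T x s.t. A x <= b, x >= 0' is:
  Dual:  min b^T y  s.t.  A^T y >= c,  y >= 0.

So the dual LP is:
  minimize  4y1 + 4y2 + 20y3 + 11y4
  subject to:
    y1 + 4y3 + 4y4 >= 3
    y2 + 4y3 + 4y4 >= 5
    y1, y2, y3, y4 >= 0

Solving the primal: x* = (0, 2.75).
  primal value c^T x* = 13.75.
Solving the dual: y* = (0, 0, 0, 1.25).
  dual value b^T y* = 13.75.
Strong duality: c^T x* = b^T y*. Confirmed.

13.75


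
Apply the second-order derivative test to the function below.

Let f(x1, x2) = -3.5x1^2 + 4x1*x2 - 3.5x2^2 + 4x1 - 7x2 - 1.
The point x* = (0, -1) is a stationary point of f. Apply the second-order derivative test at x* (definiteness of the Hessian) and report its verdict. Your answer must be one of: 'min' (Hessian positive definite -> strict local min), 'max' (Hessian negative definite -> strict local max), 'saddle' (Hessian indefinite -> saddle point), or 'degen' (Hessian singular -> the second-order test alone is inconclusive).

Compute the Hessian H = grad^2 f:
  H = [[-7, 4], [4, -7]]
Verify stationarity: grad f(x*) = H x* + g = (0, 0).
Eigenvalues of H: -11, -3.
Both eigenvalues < 0, so H is negative definite -> x* is a strict local max.

max


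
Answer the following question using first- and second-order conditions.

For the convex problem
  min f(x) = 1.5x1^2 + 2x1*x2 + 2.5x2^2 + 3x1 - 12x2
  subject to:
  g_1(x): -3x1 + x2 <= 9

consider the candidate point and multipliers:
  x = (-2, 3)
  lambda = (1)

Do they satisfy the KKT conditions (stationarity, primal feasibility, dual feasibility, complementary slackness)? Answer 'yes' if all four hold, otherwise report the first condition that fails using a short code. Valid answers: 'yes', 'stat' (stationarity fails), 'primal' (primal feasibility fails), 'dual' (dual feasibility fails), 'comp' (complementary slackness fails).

Gradient of f: grad f(x) = Q x + c = (3, -1)
Constraint values g_i(x) = a_i^T x - b_i:
  g_1((-2, 3)) = 0
Stationarity residual: grad f(x) + sum_i lambda_i a_i = (0, 0)
  -> stationarity OK
Primal feasibility (all g_i <= 0): OK
Dual feasibility (all lambda_i >= 0): OK
Complementary slackness (lambda_i * g_i(x) = 0 for all i): OK

Verdict: yes, KKT holds.

yes


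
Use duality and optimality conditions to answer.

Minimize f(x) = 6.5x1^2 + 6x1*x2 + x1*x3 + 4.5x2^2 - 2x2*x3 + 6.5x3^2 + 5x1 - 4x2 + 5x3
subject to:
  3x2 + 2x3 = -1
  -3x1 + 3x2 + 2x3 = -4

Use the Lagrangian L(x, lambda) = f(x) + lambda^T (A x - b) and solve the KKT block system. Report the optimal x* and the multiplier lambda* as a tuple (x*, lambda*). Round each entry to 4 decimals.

Form the Lagrangian:
  L(x, lambda) = (1/2) x^T Q x + c^T x + lambda^T (A x - b)
Stationarity (grad_x L = 0): Q x + c + A^T lambda = 0.
Primal feasibility: A x = b.

This gives the KKT block system:
  [ Q   A^T ] [ x     ]   [-c ]
  [ A    0  ] [ lambda ] = [ b ]

Solving the linear system:
  x*      = (1, -0.0847, -0.3729)
  lambda* = (-6.3672, 5.7062)
  f(x*)   = 9.9661

x* = (1, -0.0847, -0.3729), lambda* = (-6.3672, 5.7062)


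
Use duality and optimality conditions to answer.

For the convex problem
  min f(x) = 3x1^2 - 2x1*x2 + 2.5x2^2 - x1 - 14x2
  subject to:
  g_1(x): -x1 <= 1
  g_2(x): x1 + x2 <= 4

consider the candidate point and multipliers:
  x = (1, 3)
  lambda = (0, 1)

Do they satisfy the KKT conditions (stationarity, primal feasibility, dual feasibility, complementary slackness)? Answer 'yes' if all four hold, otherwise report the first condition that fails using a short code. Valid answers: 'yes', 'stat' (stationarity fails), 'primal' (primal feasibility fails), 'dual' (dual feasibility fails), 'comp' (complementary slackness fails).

Gradient of f: grad f(x) = Q x + c = (-1, -1)
Constraint values g_i(x) = a_i^T x - b_i:
  g_1((1, 3)) = -2
  g_2((1, 3)) = 0
Stationarity residual: grad f(x) + sum_i lambda_i a_i = (0, 0)
  -> stationarity OK
Primal feasibility (all g_i <= 0): OK
Dual feasibility (all lambda_i >= 0): OK
Complementary slackness (lambda_i * g_i(x) = 0 for all i): OK

Verdict: yes, KKT holds.

yes


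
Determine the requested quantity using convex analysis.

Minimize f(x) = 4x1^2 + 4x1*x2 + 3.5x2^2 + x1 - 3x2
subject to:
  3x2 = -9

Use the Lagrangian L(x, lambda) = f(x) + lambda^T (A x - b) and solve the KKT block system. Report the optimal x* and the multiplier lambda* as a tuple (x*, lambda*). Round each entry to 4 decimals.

Form the Lagrangian:
  L(x, lambda) = (1/2) x^T Q x + c^T x + lambda^T (A x - b)
Stationarity (grad_x L = 0): Q x + c + A^T lambda = 0.
Primal feasibility: A x = b.

This gives the KKT block system:
  [ Q   A^T ] [ x     ]   [-c ]
  [ A    0  ] [ lambda ] = [ b ]

Solving the linear system:
  x*      = (1.375, -3)
  lambda* = (6.1667)
  f(x*)   = 32.9375

x* = (1.375, -3), lambda* = (6.1667)


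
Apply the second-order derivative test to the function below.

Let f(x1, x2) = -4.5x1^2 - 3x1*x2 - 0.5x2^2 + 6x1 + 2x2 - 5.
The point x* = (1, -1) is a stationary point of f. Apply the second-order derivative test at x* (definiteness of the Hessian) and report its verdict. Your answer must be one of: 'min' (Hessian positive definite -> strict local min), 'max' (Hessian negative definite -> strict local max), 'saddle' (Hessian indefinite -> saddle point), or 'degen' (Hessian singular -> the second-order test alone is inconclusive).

Compute the Hessian H = grad^2 f:
  H = [[-9, -3], [-3, -1]]
Verify stationarity: grad f(x*) = H x* + g = (0, 0).
Eigenvalues of H: -10, 0.
H has a zero eigenvalue (singular; negative semidefinite but not definite), so H is neither positive definite, negative definite, nor indefinite. The second-order test alone is inconclusive -> degen.
(Indeed, f is constant along the null direction of H through x*, so x* is not a strict local extremum.)

degen


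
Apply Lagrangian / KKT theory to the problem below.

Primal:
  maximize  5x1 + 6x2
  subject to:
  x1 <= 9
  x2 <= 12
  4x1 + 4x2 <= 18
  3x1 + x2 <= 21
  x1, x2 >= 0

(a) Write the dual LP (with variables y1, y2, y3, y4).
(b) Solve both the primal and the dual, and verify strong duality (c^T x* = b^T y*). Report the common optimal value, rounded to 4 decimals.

The standard primal-dual pair for 'max c^T x s.t. A x <= b, x >= 0' is:
  Dual:  min b^T y  s.t.  A^T y >= c,  y >= 0.

So the dual LP is:
  minimize  9y1 + 12y2 + 18y3 + 21y4
  subject to:
    y1 + 4y3 + 3y4 >= 5
    y2 + 4y3 + y4 >= 6
    y1, y2, y3, y4 >= 0

Solving the primal: x* = (0, 4.5).
  primal value c^T x* = 27.
Solving the dual: y* = (0, 0, 1.5, 0).
  dual value b^T y* = 27.
Strong duality: c^T x* = b^T y*. Confirmed.

27


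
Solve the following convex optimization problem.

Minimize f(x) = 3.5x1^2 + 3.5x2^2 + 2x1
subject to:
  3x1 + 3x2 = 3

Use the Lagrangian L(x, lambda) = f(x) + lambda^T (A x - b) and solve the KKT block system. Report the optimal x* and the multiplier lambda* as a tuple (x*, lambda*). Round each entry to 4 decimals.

Form the Lagrangian:
  L(x, lambda) = (1/2) x^T Q x + c^T x + lambda^T (A x - b)
Stationarity (grad_x L = 0): Q x + c + A^T lambda = 0.
Primal feasibility: A x = b.

This gives the KKT block system:
  [ Q   A^T ] [ x     ]   [-c ]
  [ A    0  ] [ lambda ] = [ b ]

Solving the linear system:
  x*      = (0.3571, 0.6429)
  lambda* = (-1.5)
  f(x*)   = 2.6071

x* = (0.3571, 0.6429), lambda* = (-1.5)


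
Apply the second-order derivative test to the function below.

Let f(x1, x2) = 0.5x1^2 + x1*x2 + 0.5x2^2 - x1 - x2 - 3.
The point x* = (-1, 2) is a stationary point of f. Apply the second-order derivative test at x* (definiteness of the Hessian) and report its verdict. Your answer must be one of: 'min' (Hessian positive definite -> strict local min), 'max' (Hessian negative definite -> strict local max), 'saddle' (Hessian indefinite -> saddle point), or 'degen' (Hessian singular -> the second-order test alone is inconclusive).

Compute the Hessian H = grad^2 f:
  H = [[1, 1], [1, 1]]
Verify stationarity: grad f(x*) = H x* + g = (0, 0).
Eigenvalues of H: 0, 2.
H has a zero eigenvalue (singular; positive semidefinite but not definite), so H is neither positive definite, negative definite, nor indefinite. The second-order test alone is inconclusive -> degen.
(Indeed, f is constant along the null direction of H through x*, so x* is not a strict local extremum.)

degen


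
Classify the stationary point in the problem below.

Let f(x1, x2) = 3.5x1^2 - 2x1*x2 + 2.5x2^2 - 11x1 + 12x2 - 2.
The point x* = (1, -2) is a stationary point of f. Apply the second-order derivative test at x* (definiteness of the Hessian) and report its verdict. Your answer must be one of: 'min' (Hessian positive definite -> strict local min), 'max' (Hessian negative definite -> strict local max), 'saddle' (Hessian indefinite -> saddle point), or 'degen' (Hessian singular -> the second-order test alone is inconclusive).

Compute the Hessian H = grad^2 f:
  H = [[7, -2], [-2, 5]]
Verify stationarity: grad f(x*) = H x* + g = (0, 0).
Eigenvalues of H: 3.7639, 8.2361.
Both eigenvalues > 0, so H is positive definite -> x* is a strict local min.

min


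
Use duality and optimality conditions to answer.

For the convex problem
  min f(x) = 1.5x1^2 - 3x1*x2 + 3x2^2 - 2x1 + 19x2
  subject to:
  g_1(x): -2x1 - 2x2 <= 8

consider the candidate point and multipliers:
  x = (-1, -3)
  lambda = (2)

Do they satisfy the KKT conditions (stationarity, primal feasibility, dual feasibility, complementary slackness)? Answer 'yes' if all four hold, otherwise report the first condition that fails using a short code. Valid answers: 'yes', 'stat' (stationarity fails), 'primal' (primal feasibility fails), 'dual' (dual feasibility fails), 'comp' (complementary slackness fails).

Gradient of f: grad f(x) = Q x + c = (4, 4)
Constraint values g_i(x) = a_i^T x - b_i:
  g_1((-1, -3)) = 0
Stationarity residual: grad f(x) + sum_i lambda_i a_i = (0, 0)
  -> stationarity OK
Primal feasibility (all g_i <= 0): OK
Dual feasibility (all lambda_i >= 0): OK
Complementary slackness (lambda_i * g_i(x) = 0 for all i): OK

Verdict: yes, KKT holds.

yes


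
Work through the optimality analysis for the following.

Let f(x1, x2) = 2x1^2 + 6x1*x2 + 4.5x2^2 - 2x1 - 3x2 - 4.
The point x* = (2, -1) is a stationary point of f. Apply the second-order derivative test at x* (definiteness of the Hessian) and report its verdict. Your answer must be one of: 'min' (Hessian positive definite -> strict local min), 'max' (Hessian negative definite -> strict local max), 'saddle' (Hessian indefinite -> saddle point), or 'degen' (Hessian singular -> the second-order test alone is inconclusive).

Compute the Hessian H = grad^2 f:
  H = [[4, 6], [6, 9]]
Verify stationarity: grad f(x*) = H x* + g = (0, 0).
Eigenvalues of H: 0, 13.
H has a zero eigenvalue (singular; positive semidefinite but not definite), so H is neither positive definite, negative definite, nor indefinite. The second-order test alone is inconclusive -> degen.
(Indeed, f is constant along the null direction of H through x*, so x* is not a strict local extremum.)

degen


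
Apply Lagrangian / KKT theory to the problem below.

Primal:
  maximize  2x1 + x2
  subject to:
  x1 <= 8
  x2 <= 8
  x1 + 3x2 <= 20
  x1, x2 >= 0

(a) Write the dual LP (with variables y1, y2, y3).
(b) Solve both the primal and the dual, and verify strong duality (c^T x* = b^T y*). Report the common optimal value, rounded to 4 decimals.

The standard primal-dual pair for 'max c^T x s.t. A x <= b, x >= 0' is:
  Dual:  min b^T y  s.t.  A^T y >= c,  y >= 0.

So the dual LP is:
  minimize  8y1 + 8y2 + 20y3
  subject to:
    y1 + y3 >= 2
    y2 + 3y3 >= 1
    y1, y2, y3 >= 0

Solving the primal: x* = (8, 4).
  primal value c^T x* = 20.
Solving the dual: y* = (1.6667, 0, 0.3333).
  dual value b^T y* = 20.
Strong duality: c^T x* = b^T y*. Confirmed.

20


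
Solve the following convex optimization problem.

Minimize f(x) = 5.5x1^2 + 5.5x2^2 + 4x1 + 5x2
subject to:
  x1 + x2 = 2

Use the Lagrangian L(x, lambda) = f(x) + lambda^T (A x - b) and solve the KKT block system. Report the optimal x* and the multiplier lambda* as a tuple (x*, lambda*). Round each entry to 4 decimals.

Form the Lagrangian:
  L(x, lambda) = (1/2) x^T Q x + c^T x + lambda^T (A x - b)
Stationarity (grad_x L = 0): Q x + c + A^T lambda = 0.
Primal feasibility: A x = b.

This gives the KKT block system:
  [ Q   A^T ] [ x     ]   [-c ]
  [ A    0  ] [ lambda ] = [ b ]

Solving the linear system:
  x*      = (1.0455, 0.9545)
  lambda* = (-15.5)
  f(x*)   = 19.9773

x* = (1.0455, 0.9545), lambda* = (-15.5)


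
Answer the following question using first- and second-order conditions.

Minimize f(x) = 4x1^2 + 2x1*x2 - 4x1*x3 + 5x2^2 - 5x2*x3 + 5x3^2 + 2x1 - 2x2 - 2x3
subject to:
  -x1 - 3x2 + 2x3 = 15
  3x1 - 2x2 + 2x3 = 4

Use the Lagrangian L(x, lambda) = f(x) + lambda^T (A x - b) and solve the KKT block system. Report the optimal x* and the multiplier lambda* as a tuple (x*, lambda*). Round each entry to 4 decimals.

Form the Lagrangian:
  L(x, lambda) = (1/2) x^T Q x + c^T x + lambda^T (A x - b)
Stationarity (grad_x L = 0): Q x + c + A^T lambda = 0.
Primal feasibility: A x = b.

This gives the KKT block system:
  [ Q   A^T ] [ x     ]   [-c ]
  [ A    0  ] [ lambda ] = [ b ]

Solving the linear system:
  x*      = (-1.7504, -3.9982, 0.6275)
  lambda* = (-17.3528, 1.719)
  f(x*)   = 128.3281

x* = (-1.7504, -3.9982, 0.6275), lambda* = (-17.3528, 1.719)


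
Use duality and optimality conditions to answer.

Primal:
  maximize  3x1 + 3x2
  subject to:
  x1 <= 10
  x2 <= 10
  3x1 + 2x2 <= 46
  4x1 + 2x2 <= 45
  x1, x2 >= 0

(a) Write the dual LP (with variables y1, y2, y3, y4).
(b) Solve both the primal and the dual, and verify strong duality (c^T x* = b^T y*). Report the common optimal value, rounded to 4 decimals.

The standard primal-dual pair for 'max c^T x s.t. A x <= b, x >= 0' is:
  Dual:  min b^T y  s.t.  A^T y >= c,  y >= 0.

So the dual LP is:
  minimize  10y1 + 10y2 + 46y3 + 45y4
  subject to:
    y1 + 3y3 + 4y4 >= 3
    y2 + 2y3 + 2y4 >= 3
    y1, y2, y3, y4 >= 0

Solving the primal: x* = (6.25, 10).
  primal value c^T x* = 48.75.
Solving the dual: y* = (0, 1.5, 0, 0.75).
  dual value b^T y* = 48.75.
Strong duality: c^T x* = b^T y*. Confirmed.

48.75


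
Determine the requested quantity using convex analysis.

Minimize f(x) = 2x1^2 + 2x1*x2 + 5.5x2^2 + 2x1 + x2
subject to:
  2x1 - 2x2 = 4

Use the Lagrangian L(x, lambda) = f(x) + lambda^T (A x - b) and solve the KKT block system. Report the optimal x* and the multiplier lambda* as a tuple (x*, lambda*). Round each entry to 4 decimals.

Form the Lagrangian:
  L(x, lambda) = (1/2) x^T Q x + c^T x + lambda^T (A x - b)
Stationarity (grad_x L = 0): Q x + c + A^T lambda = 0.
Primal feasibility: A x = b.

This gives the KKT block system:
  [ Q   A^T ] [ x     ]   [-c ]
  [ A    0  ] [ lambda ] = [ b ]

Solving the linear system:
  x*      = (1.2105, -0.7895)
  lambda* = (-2.6316)
  f(x*)   = 6.0789

x* = (1.2105, -0.7895), lambda* = (-2.6316)


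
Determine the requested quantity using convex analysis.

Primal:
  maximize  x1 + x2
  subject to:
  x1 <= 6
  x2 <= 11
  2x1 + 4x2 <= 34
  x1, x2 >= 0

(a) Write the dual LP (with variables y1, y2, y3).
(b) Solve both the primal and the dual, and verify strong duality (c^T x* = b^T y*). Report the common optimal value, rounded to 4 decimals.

The standard primal-dual pair for 'max c^T x s.t. A x <= b, x >= 0' is:
  Dual:  min b^T y  s.t.  A^T y >= c,  y >= 0.

So the dual LP is:
  minimize  6y1 + 11y2 + 34y3
  subject to:
    y1 + 2y3 >= 1
    y2 + 4y3 >= 1
    y1, y2, y3 >= 0

Solving the primal: x* = (6, 5.5).
  primal value c^T x* = 11.5.
Solving the dual: y* = (0.5, 0, 0.25).
  dual value b^T y* = 11.5.
Strong duality: c^T x* = b^T y*. Confirmed.

11.5


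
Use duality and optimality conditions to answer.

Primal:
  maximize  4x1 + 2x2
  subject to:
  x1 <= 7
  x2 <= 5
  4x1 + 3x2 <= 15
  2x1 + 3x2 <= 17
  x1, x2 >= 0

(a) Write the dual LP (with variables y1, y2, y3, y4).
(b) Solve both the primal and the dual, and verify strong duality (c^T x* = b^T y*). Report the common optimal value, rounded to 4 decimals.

The standard primal-dual pair for 'max c^T x s.t. A x <= b, x >= 0' is:
  Dual:  min b^T y  s.t.  A^T y >= c,  y >= 0.

So the dual LP is:
  minimize  7y1 + 5y2 + 15y3 + 17y4
  subject to:
    y1 + 4y3 + 2y4 >= 4
    y2 + 3y3 + 3y4 >= 2
    y1, y2, y3, y4 >= 0

Solving the primal: x* = (3.75, 0).
  primal value c^T x* = 15.
Solving the dual: y* = (0, 0, 1, 0).
  dual value b^T y* = 15.
Strong duality: c^T x* = b^T y*. Confirmed.

15


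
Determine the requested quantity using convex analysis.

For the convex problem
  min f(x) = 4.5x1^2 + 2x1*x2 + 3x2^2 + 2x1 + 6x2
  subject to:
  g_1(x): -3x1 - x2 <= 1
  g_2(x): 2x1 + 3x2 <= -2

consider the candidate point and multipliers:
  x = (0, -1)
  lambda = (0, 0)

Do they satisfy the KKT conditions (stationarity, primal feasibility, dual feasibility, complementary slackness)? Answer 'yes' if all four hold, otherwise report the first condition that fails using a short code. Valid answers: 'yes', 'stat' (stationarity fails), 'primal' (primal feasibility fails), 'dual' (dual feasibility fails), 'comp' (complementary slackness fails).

Gradient of f: grad f(x) = Q x + c = (0, 0)
Constraint values g_i(x) = a_i^T x - b_i:
  g_1((0, -1)) = 0
  g_2((0, -1)) = -1
Stationarity residual: grad f(x) + sum_i lambda_i a_i = (0, 0)
  -> stationarity OK
Primal feasibility (all g_i <= 0): OK
Dual feasibility (all lambda_i >= 0): OK
Complementary slackness (lambda_i * g_i(x) = 0 for all i): OK

Verdict: yes, KKT holds.

yes


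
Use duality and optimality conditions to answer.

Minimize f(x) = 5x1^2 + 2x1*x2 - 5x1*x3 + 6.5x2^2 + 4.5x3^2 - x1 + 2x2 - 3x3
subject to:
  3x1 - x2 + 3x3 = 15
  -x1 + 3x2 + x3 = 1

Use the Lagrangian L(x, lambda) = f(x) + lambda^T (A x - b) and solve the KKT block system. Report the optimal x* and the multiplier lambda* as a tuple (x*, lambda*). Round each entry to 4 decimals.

Form the Lagrangian:
  L(x, lambda) = (1/2) x^T Q x + c^T x + lambda^T (A x - b)
Stationarity (grad_x L = 0): Q x + c + A^T lambda = 0.
Primal feasibility: A x = b.

This gives the KKT block system:
  [ Q   A^T ] [ x     ]   [-c ]
  [ A    0  ] [ lambda ] = [ b ]

Solving the linear system:
  x*      = (2.1167, 0.07, 2.9066)
  lambda* = (-3.0584, -3.4008)
  f(x*)   = 19.2899

x* = (2.1167, 0.07, 2.9066), lambda* = (-3.0584, -3.4008)


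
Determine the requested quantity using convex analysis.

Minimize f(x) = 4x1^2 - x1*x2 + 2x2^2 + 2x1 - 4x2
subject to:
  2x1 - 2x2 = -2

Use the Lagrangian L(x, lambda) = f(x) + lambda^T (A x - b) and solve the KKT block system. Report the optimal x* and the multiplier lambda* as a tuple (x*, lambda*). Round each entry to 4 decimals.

Form the Lagrangian:
  L(x, lambda) = (1/2) x^T Q x + c^T x + lambda^T (A x - b)
Stationarity (grad_x L = 0): Q x + c + A^T lambda = 0.
Primal feasibility: A x = b.

This gives the KKT block system:
  [ Q   A^T ] [ x     ]   [-c ]
  [ A    0  ] [ lambda ] = [ b ]

Solving the linear system:
  x*      = (-0.1, 0.9)
  lambda* = (-0.15)
  f(x*)   = -2.05

x* = (-0.1, 0.9), lambda* = (-0.15)


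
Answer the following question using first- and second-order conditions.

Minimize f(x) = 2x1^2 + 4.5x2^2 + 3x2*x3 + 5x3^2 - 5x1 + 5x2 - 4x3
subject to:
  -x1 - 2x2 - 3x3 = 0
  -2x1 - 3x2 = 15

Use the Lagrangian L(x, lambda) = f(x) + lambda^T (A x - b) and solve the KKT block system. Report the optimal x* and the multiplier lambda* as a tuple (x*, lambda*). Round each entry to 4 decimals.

Form the Lagrangian:
  L(x, lambda) = (1/2) x^T Q x + c^T x + lambda^T (A x - b)
Stationarity (grad_x L = 0): Q x + c + A^T lambda = 0.
Primal feasibility: A x = b.

This gives the KKT block system:
  [ Q   A^T ] [ x     ]   [-c ]
  [ A    0  ] [ lambda ] = [ b ]

Solving the linear system:
  x*      = (-2.1608, -3.5595, 3.0932)
  lambda* = (5.418, -9.5305)
  f(x*)   = 61.7958

x* = (-2.1608, -3.5595, 3.0932), lambda* = (5.418, -9.5305)


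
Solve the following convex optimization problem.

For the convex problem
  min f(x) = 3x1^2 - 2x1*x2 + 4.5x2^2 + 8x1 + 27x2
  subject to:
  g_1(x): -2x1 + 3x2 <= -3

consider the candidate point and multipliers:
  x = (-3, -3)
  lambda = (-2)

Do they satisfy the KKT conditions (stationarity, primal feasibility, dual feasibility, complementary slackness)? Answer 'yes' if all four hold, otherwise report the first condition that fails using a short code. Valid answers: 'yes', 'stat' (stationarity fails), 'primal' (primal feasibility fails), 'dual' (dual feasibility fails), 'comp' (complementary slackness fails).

Gradient of f: grad f(x) = Q x + c = (-4, 6)
Constraint values g_i(x) = a_i^T x - b_i:
  g_1((-3, -3)) = 0
Stationarity residual: grad f(x) + sum_i lambda_i a_i = (0, 0)
  -> stationarity OK
Primal feasibility (all g_i <= 0): OK
Dual feasibility (all lambda_i >= 0): FAILS
Complementary slackness (lambda_i * g_i(x) = 0 for all i): OK

Verdict: the first failing condition is dual_feasibility -> dual.

dual


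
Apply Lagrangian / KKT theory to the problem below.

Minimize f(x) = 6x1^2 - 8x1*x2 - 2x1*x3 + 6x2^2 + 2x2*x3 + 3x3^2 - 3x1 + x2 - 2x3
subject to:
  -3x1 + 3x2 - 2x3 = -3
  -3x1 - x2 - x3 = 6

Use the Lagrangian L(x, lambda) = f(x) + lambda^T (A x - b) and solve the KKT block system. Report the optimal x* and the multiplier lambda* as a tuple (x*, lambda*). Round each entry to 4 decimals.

Form the Lagrangian:
  L(x, lambda) = (1/2) x^T Q x + c^T x + lambda^T (A x - b)
Stationarity (grad_x L = 0): Q x + c + A^T lambda = 0.
Primal feasibility: A x = b.

This gives the KKT block system:
  [ Q   A^T ] [ x     ]   [-c ]
  [ A    0  ] [ lambda ] = [ b ]

Solving the linear system:
  x*      = (-1.5032, -2.0981, 0.6076)
  lambda* = (2.2785, -4.1013)
  f(x*)   = 16.3196

x* = (-1.5032, -2.0981, 0.6076), lambda* = (2.2785, -4.1013)


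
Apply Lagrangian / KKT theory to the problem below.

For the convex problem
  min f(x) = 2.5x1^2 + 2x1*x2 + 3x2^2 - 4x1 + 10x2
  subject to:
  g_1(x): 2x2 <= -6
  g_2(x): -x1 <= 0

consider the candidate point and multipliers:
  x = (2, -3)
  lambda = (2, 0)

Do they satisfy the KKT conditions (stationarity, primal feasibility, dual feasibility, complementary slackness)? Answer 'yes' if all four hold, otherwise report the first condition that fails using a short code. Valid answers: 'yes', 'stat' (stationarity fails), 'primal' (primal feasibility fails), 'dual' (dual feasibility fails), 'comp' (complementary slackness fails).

Gradient of f: grad f(x) = Q x + c = (0, -4)
Constraint values g_i(x) = a_i^T x - b_i:
  g_1((2, -3)) = 0
  g_2((2, -3)) = -2
Stationarity residual: grad f(x) + sum_i lambda_i a_i = (0, 0)
  -> stationarity OK
Primal feasibility (all g_i <= 0): OK
Dual feasibility (all lambda_i >= 0): OK
Complementary slackness (lambda_i * g_i(x) = 0 for all i): OK

Verdict: yes, KKT holds.

yes


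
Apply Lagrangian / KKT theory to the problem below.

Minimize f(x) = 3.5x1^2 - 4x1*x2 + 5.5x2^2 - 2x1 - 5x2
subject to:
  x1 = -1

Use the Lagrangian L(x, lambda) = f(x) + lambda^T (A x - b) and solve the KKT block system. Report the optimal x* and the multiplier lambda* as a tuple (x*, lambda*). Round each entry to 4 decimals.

Form the Lagrangian:
  L(x, lambda) = (1/2) x^T Q x + c^T x + lambda^T (A x - b)
Stationarity (grad_x L = 0): Q x + c + A^T lambda = 0.
Primal feasibility: A x = b.

This gives the KKT block system:
  [ Q   A^T ] [ x     ]   [-c ]
  [ A    0  ] [ lambda ] = [ b ]

Solving the linear system:
  x*      = (-1, 0.0909)
  lambda* = (9.3636)
  f(x*)   = 5.4545

x* = (-1, 0.0909), lambda* = (9.3636)
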